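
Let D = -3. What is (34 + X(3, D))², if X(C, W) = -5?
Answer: 841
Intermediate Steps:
(34 + X(3, D))² = (34 - 5)² = 29² = 841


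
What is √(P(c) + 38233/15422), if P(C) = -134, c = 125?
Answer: I*√31280673930/15422 ≈ 11.468*I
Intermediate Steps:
√(P(c) + 38233/15422) = √(-134 + 38233/15422) = √(-2028315/15422) = I*√31280673930/15422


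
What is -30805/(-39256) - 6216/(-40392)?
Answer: 62012119/66067848 ≈ 0.93861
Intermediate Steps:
-30805/(-39256) - 6216/(-40392) = -30805*(-1/39256) - 6216*(-1/40392) = 30805/39256 + 259/1683 = 62012119/66067848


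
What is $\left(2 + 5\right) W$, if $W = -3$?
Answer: $-21$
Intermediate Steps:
$\left(2 + 5\right) W = \left(2 + 5\right) \left(-3\right) = 7 \left(-3\right) = -21$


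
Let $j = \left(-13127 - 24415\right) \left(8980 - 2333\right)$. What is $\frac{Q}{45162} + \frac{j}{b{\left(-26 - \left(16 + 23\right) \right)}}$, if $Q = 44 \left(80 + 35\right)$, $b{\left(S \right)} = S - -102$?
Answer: $- \frac{5634900446984}{835497} \approx -6.7444 \cdot 10^{6}$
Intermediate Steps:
$b{\left(S \right)} = 102 + S$ ($b{\left(S \right)} = S + 102 = 102 + S$)
$j = -249541674$ ($j = \left(-37542\right) 6647 = -249541674$)
$Q = 5060$ ($Q = 44 \cdot 115 = 5060$)
$\frac{Q}{45162} + \frac{j}{b{\left(-26 - \left(16 + 23\right) \right)}} = \frac{5060}{45162} - \frac{249541674}{102 - 65} = 5060 \cdot \frac{1}{45162} - \frac{249541674}{102 - 65} = \frac{2530}{22581} - \frac{249541674}{102 - 65} = \frac{2530}{22581} - \frac{249541674}{37} = - \frac{5634900446984}{835497}$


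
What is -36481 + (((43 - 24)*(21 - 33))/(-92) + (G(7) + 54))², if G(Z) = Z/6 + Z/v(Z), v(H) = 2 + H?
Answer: -5667686507/171396 ≈ -33068.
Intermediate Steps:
G(Z) = Z/6 + Z/(2 + Z)
-36481 + (((43 - 24)*(21 - 33))/(-92) + (G(7) + 54))² = -36481 + (((43 - 24)*(21 - 33))/(-92) + ((⅙)*7*(8 + 7)/(2 + 7) + 54))² = -36481 + ((19*(-12))*(-1/92) + ((⅙)*7*15/9 + 54))² = -36481 + (-228*(-1/92) + ((⅙)*7*(⅑)*15 + 54))² = -36481 + (57/23 + (35/18 + 54))² = -36481 + (57/23 + 1007/18)² = -36481 + (24187/414)² = -36481 + 585010969/171396 = -5667686507/171396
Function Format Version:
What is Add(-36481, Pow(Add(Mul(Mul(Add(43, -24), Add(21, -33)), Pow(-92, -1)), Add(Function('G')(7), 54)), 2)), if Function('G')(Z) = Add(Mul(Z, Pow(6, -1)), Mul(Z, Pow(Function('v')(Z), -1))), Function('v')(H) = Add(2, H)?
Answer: Rational(-5667686507, 171396) ≈ -33068.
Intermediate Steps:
Function('G')(Z) = Add(Mul(Rational(1, 6), Z), Mul(Z, Pow(Add(2, Z), -1))) (Function('G')(Z) = Add(Mul(Z, Pow(6, -1)), Mul(Z, Pow(Add(2, Z), -1))) = Add(Mul(Z, Rational(1, 6)), Mul(Z, Pow(Add(2, Z), -1))) = Add(Mul(Rational(1, 6), Z), Mul(Z, Pow(Add(2, Z), -1))))
Add(-36481, Pow(Add(Mul(Mul(Add(43, -24), Add(21, -33)), Pow(-92, -1)), Add(Function('G')(7), 54)), 2)) = Add(-36481, Pow(Add(Mul(Mul(Add(43, -24), Add(21, -33)), Pow(-92, -1)), Add(Mul(Rational(1, 6), 7, Pow(Add(2, 7), -1), Add(8, 7)), 54)), 2)) = Add(-36481, Pow(Add(Mul(Mul(19, -12), Rational(-1, 92)), Add(Mul(Rational(1, 6), 7, Pow(9, -1), 15), 54)), 2)) = Add(-36481, Pow(Add(Mul(-228, Rational(-1, 92)), Add(Mul(Rational(1, 6), 7, Rational(1, 9), 15), 54)), 2)) = Add(-36481, Pow(Add(Rational(57, 23), Add(Rational(35, 18), 54)), 2)) = Add(-36481, Pow(Add(Rational(57, 23), Rational(1007, 18)), 2)) = Add(-36481, Pow(Rational(24187, 414), 2)) = Add(-36481, Rational(585010969, 171396)) = Rational(-5667686507, 171396)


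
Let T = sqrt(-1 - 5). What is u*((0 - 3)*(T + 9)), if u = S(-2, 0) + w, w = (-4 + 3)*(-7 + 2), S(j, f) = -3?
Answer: -54 - 6*I*sqrt(6) ≈ -54.0 - 14.697*I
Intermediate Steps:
w = 5 (w = -1*(-5) = 5)
T = I*sqrt(6) (T = sqrt(-6) = I*sqrt(6) ≈ 2.4495*I)
u = 2 (u = -3 + 5 = 2)
u*((0 - 3)*(T + 9)) = 2*((0 - 3)*(I*sqrt(6) + 9)) = 2*(-3*(9 + I*sqrt(6))) = 2*(-27 - 3*I*sqrt(6)) = -54 - 6*I*sqrt(6)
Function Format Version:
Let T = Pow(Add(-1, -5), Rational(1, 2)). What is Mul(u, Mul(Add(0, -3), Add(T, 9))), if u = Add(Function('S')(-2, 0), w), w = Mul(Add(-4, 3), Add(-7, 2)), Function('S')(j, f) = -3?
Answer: Add(-54, Mul(-6, I, Pow(6, Rational(1, 2)))) ≈ Add(-54.000, Mul(-14.697, I))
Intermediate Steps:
w = 5 (w = Mul(-1, -5) = 5)
T = Mul(I, Pow(6, Rational(1, 2))) (T = Pow(-6, Rational(1, 2)) = Mul(I, Pow(6, Rational(1, 2))) ≈ Mul(2.4495, I))
u = 2 (u = Add(-3, 5) = 2)
Mul(u, Mul(Add(0, -3), Add(T, 9))) = Mul(2, Mul(Add(0, -3), Add(Mul(I, Pow(6, Rational(1, 2))), 9))) = Mul(2, Mul(-3, Add(9, Mul(I, Pow(6, Rational(1, 2)))))) = Mul(2, Add(-27, Mul(-3, I, Pow(6, Rational(1, 2))))) = Add(-54, Mul(-6, I, Pow(6, Rational(1, 2))))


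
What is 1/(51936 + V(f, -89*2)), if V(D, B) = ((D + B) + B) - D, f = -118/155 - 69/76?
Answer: 1/51580 ≈ 1.9387e-5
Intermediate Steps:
f = -19663/11780 (f = -118*1/155 - 69*1/76 = -118/155 - 69/76 = -19663/11780 ≈ -1.6692)
V(D, B) = 2*B (V(D, B) = ((B + D) + B) - D = (D + 2*B) - D = 2*B)
1/(51936 + V(f, -89*2)) = 1/(51936 + 2*(-89*2)) = 1/(51936 + 2*(-178)) = 1/(51936 - 356) = 1/51580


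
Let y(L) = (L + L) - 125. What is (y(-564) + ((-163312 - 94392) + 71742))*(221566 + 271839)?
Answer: -92372817075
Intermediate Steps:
y(L) = -125 + 2*L (y(L) = 2*L - 125 = -125 + 2*L)
(y(-564) + ((-163312 - 94392) + 71742))*(221566 + 271839) = ((-125 + 2*(-564)) + ((-163312 - 94392) + 71742))*(221566 + 271839) = ((-125 - 1128) + (-257704 + 71742))*493405 = (-1253 - 185962)*493405 = -187215*493405 = -92372817075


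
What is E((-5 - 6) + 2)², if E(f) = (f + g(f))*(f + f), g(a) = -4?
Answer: 54756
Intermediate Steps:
E(f) = 2*f*(-4 + f) (E(f) = (f - 4)*(f + f) = (-4 + f)*(2*f) = 2*f*(-4 + f))
E((-5 - 6) + 2)² = (2*((-5 - 6) + 2)*(-4 + ((-5 - 6) + 2)))² = (2*(-11 + 2)*(-4 + (-11 + 2)))² = (2*(-9)*(-4 - 9))² = (2*(-9)*(-13))² = 234² = 54756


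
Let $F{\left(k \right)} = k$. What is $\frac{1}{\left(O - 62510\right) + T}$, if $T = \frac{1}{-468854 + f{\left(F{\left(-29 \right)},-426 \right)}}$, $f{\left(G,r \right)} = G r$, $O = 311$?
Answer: $- \frac{456500}{28393843501} \approx -1.6077 \cdot 10^{-5}$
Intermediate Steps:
$T = - \frac{1}{456500}$ ($T = \frac{1}{-468854 - -12354} = \frac{1}{-468854 + 12354} = \frac{1}{-456500} = - \frac{1}{456500} \approx -2.1906 \cdot 10^{-6}$)
$\frac{1}{\left(O - 62510\right) + T} = \frac{1}{\left(311 - 62510\right) - \frac{1}{456500}} = \frac{1}{-62199 - \frac{1}{456500}} = \frac{1}{- \frac{28393843501}{456500}} = - \frac{456500}{28393843501}$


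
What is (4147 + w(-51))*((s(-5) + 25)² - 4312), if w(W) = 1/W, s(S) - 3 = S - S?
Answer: -248719296/17 ≈ -1.4631e+7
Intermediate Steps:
s(S) = 3 (s(S) = 3 + (S - S) = 3 + 0 = 3)
(4147 + w(-51))*((s(-5) + 25)² - 4312) = (4147 + 1/(-51))*((3 + 25)² - 4312) = (4147 - 1/51)*(28² - 4312) = 211496*(784 - 4312)/51 = (211496/51)*(-3528) = -248719296/17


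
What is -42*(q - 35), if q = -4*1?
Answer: 1638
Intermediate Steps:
q = -4
-42*(q - 35) = -42*(-4 - 35) = -42*(-39) = 1638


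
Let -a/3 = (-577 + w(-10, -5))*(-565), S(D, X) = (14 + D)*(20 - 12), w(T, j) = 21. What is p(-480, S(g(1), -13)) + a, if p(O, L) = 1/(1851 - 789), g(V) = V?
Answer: -1000850039/1062 ≈ -9.4242e+5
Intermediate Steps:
S(D, X) = 112 + 8*D (S(D, X) = (14 + D)*8 = 112 + 8*D)
a = -942420 (a = -3*(-577 + 21)*(-565) = -(-1668)*(-565) = -3*314140 = -942420)
p(O, L) = 1/1062
p(-480, S(g(1), -13)) + a = 1/1062 - 942420 = -1000850039/1062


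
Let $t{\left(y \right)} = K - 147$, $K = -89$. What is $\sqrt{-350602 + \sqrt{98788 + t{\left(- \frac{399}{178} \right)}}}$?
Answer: $\sqrt{-350602 + 2 \sqrt{24638}} \approx 591.85 i$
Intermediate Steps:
$t{\left(y \right)} = -236$ ($t{\left(y \right)} = -89 - 147 = -236$)
$\sqrt{-350602 + \sqrt{98788 + t{\left(- \frac{399}{178} \right)}}} = \sqrt{-350602 + \sqrt{98788 - 236}} = \sqrt{-350602 + \sqrt{98552}} = \sqrt{-350602 + 2 \sqrt{24638}}$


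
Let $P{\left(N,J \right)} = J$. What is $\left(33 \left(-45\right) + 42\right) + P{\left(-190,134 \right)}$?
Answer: $-1309$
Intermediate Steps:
$\left(33 \left(-45\right) + 42\right) + P{\left(-190,134 \right)} = \left(33 \left(-45\right) + 42\right) + 134 = \left(-1485 + 42\right) + 134 = -1443 + 134 = -1309$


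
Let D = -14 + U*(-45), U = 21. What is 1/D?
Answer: -1/959 ≈ -0.0010428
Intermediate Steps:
D = -959 (D = -14 + 21*(-45) = -14 - 945 = -959)
1/D = 1/(-959) = -1/959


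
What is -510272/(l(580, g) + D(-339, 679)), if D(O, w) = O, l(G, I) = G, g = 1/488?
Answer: -510272/241 ≈ -2117.3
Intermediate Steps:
g = 1/488 ≈ 0.0020492
-510272/(l(580, g) + D(-339, 679)) = -510272/(580 - 339) = -510272/241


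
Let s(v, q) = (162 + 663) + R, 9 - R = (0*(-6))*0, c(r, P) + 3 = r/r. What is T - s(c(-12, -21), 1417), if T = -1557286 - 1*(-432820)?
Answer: -1125300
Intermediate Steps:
T = -1124466 (T = -1557286 + 432820 = -1124466)
c(r, P) = -2 (c(r, P) = -3 + r/r = -3 + 1 = -2)
R = 9 (R = 9 - 0*(-6)*0 = 9 - 0*0 = 9 - 1*0 = 9 + 0 = 9)
s(v, q) = 834 (s(v, q) = (162 + 663) + 9 = 825 + 9 = 834)
T - s(c(-12, -21), 1417) = -1124466 - 1*834 = -1124466 - 834 = -1125300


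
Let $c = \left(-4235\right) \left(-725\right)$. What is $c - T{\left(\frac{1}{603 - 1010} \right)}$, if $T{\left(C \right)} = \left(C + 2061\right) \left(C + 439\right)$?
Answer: $\frac{358729829303}{165649} \approx 2.1656 \cdot 10^{6}$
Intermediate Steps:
$c = 3070375$
$T{\left(C \right)} = \left(439 + C\right) \left(2061 + C\right)$ ($T{\left(C \right)} = \left(2061 + C\right) \left(439 + C\right) = \left(439 + C\right) \left(2061 + C\right)$)
$c - T{\left(\frac{1}{603 - 1010} \right)} = 3070375 - \left(904779 + \left(\frac{1}{603 - 1010}\right)^{2} + \frac{2500}{603 - 1010}\right) = 3070375 - \left(904779 + \left(\frac{1}{-407}\right)^{2} + \frac{2500}{-407}\right) = 3070375 - \left(904779 + \left(- \frac{1}{407}\right)^{2} + 2500 \left(- \frac{1}{407}\right)\right) = 3070375 - \left(904779 + \frac{1}{165649} - \frac{2500}{407}\right) = 3070375 - \frac{149874719072}{165649} = \frac{358729829303}{165649}$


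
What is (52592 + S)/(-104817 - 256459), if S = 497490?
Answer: -275041/180638 ≈ -1.5226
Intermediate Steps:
(52592 + S)/(-104817 - 256459) = (52592 + 497490)/(-104817 - 256459) = 550082/(-361276) = 550082*(-1/361276) = -275041/180638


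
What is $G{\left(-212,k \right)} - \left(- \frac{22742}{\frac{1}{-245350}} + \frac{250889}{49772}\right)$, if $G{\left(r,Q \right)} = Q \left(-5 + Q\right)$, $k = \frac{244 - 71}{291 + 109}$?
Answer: $- \frac{11108612096704431453}{1990880000} \approx -5.5798 \cdot 10^{9}$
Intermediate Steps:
$k = \frac{173}{400} \approx 0.4325$
$G{\left(-212,k \right)} - \left(- \frac{22742}{\frac{1}{-245350}} + \frac{250889}{49772}\right) = \frac{173 \left(-5 + \frac{173}{400}\right)}{400} - \left(- \frac{22742}{\frac{1}{-245350}} + \frac{250889}{49772}\right) = \frac{173}{400} \left(- \frac{1827}{400}\right) - \left(- \frac{22742}{- \frac{1}{245350}} + 250889 \cdot \frac{1}{49772}\right) = - \frac{316071}{160000} - \left(\left(-22742\right) \left(-245350\right) + \frac{250889}{49772}\right) = - \frac{316071}{160000} - \left(5579749700 + \frac{250889}{49772}\right) = - \frac{316071}{160000} - \frac{277715302319289}{49772} = - \frac{11108612096704431453}{1990880000}$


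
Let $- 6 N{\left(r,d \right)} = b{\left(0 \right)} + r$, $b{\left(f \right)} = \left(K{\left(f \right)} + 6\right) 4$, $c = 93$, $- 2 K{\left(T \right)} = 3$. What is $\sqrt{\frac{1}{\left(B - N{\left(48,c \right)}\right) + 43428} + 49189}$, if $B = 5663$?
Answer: $\frac{\sqrt{118594994055458}}{49102} \approx 221.79$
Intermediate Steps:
$K{\left(T \right)} = - \frac{3}{2}$ ($K{\left(T \right)} = \left(- \frac{1}{2}\right) 3 = - \frac{3}{2}$)
$b{\left(f \right)} = 18$ ($b{\left(f \right)} = \left(- \frac{3}{2} + 6\right) 4 = \frac{9}{2} \cdot 4 = 18$)
$N{\left(r,d \right)} = -3 - \frac{r}{6}$ ($N{\left(r,d \right)} = - \frac{18 + r}{6} = -3 - \frac{r}{6}$)
$\sqrt{\frac{1}{\left(B - N{\left(48,c \right)}\right) + 43428} + 49189} = \sqrt{\frac{1}{\left(5663 - \left(-3 - 8\right)\right) + 43428} + 49189} = \sqrt{\frac{1}{\left(5663 - -11\right) + 43428} + 49189} = \sqrt{\frac{1}{\left(5663 + 11\right) + 43428} + 49189} = \sqrt{\frac{1}{5674 + 43428} + 49189} = \sqrt{\frac{1}{49102} + 49189} = \sqrt{\frac{2415278279}{49102}} = \frac{\sqrt{118594994055458}}{49102}$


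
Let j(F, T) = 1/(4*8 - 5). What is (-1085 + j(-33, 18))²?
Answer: 858138436/729 ≈ 1.1771e+6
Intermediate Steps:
j(F, T) = 1/27 (j(F, T) = 1/(32 - 5) = 1/27)
(-1085 + j(-33, 18))² = (-1085 + 1/27)² = (-29294/27)² = 858138436/729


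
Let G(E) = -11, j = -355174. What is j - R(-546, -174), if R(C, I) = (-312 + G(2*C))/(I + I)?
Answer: -123600875/348 ≈ -3.5518e+5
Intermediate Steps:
R(C, I) = -323/(2*I) (R(C, I) = (-312 - 11)/(I + I) = -323*1/(2*I) = -323/(2*I))
j - R(-546, -174) = -355174 - (-323)/(2*(-174)) = -355174 - (-323)*(-1)/(2*174) = -355174 - 1*323/348 = -355174 - 323/348 = -123600875/348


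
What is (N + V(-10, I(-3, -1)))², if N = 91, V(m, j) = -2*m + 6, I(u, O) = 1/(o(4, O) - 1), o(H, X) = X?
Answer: 13689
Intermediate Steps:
I(u, O) = 1/(-1 + O) (I(u, O) = 1/(O - 1) = 1/(-1 + O))
V(m, j) = 6 - 2*m
(N + V(-10, I(-3, -1)))² = (91 + (6 - 2*(-10)))² = (91 + (6 + 20))² = (91 + 26)² = 117² = 13689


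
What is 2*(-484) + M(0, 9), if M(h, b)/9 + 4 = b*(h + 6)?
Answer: -518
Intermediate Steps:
M(h, b) = -36 + 9*b*(6 + h) (M(h, b) = -36 + 9*(b*(h + 6)) = -36 + 9*(b*(6 + h)) = -36 + 9*b*(6 + h))
2*(-484) + M(0, 9) = 2*(-484) + (-36 + 54*9 + 9*9*0) = -968 + (-36 + 486 + 0) = -968 + 450 = -518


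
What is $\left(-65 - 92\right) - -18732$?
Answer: $18575$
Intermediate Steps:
$\left(-65 - 92\right) - -18732 = \left(-65 - 92\right) + 18732 = -157 + 18732 = 18575$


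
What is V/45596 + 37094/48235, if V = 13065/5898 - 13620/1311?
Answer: 1452760802086733/1889530812414520 ≈ 0.76885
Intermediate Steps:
V = -7022505/859142 (V = 13065*(1/5898) - 13620*1/1311 = 4355/1966 - 4540/437 = -7022505/859142 ≈ -8.1739)
V/45596 + 37094/48235 = -7022505/859142/45596 + 37094/48235 = -7022505/859142*1/45596 + 37094*(1/48235) = -7022505/39173438632 + 37094/48235 = 1452760802086733/1889530812414520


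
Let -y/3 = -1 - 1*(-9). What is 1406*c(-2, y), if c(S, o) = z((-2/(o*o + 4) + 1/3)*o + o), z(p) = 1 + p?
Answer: -6303098/145 ≈ -43470.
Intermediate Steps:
y = -24 (y = -3*(-1 - 1*(-9)) = -3*(-1 + 9) = -3*8 = -24)
c(S, o) = 1 + o + o*(⅓ - 2/(4 + o²)) (c(S, o) = 1 + ((-2/(o*o + 4) + 1/3)*o + o) = 1 + ((-2/(o² + 4) + 1*(⅓))*o + o) = 1 + ((-2/(4 + o²) + ⅓)*o + o) = 1 + ((⅓ - 2/(4 + o²))*o + o) = 1 + (o*(⅓ - 2/(4 + o²)) + o) = 1 + (o + o*(⅓ - 2/(4 + o²))) = 1 + o + o*(⅓ - 2/(4 + o²)))
1406*c(-2, y) = 1406*((12 + 3*(-24)² + 4*(-24)³ + 10*(-24))/(3*(4 + (-24)²))) = 1406*((12 + 3*576 + 4*(-13824) - 240)/(3*(4 + 576))) = 1406*((⅓)*(12 + 1728 - 55296 - 240)/580) = 1406*((⅓)*(1/580)*(-53796)) = 1406*(-4483/145) = -6303098/145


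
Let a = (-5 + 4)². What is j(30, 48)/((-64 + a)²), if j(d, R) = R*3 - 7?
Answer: 137/3969 ≈ 0.034518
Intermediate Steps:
a = 1 (a = (-1)² = 1)
j(d, R) = -7 + 3*R (j(d, R) = 3*R - 7 = -7 + 3*R)
j(30, 48)/((-64 + a)²) = (-7 + 3*48)/((-64 + 1)²) = (-7 + 144)/((-63)²) = 137/3969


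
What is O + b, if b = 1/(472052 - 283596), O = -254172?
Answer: -47900238431/188456 ≈ -2.5417e+5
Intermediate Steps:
b = 1/188456 ≈ 5.3063e-6
O + b = -254172 + 1/188456 = -47900238431/188456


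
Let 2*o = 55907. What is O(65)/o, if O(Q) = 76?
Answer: 152/55907 ≈ 0.0027188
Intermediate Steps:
o = 55907/2 (o = (1/2)*55907 = 55907/2 ≈ 27954.)
O(65)/o = 76/(55907/2) = 76*(2/55907) = 152/55907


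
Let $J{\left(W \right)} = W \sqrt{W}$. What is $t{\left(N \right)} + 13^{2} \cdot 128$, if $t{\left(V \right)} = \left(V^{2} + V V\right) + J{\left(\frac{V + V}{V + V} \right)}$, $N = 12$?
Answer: $21921$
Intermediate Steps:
$J{\left(W \right)} = W^{\frac{3}{2}}$
$t{\left(V \right)} = 1 + 2 V^{2}$ ($t{\left(V \right)} = \left(V^{2} + V V\right) + \left(\frac{V + V}{V + V}\right)^{\frac{3}{2}} = \left(V^{2} + V^{2}\right) + \left(\frac{2 V}{2 V}\right)^{\frac{3}{2}} = 2 V^{2} + \left(2 V \frac{1}{2 V}\right)^{\frac{3}{2}} = 2 V^{2} + 1^{\frac{3}{2}} = 2 V^{2} + 1 = 1 + 2 V^{2}$)
$t{\left(N \right)} + 13^{2} \cdot 128 = \left(1 + 2 \cdot 12^{2}\right) + 13^{2} \cdot 128 = \left(1 + 2 \cdot 144\right) + 169 \cdot 128 = \left(1 + 288\right) + 21632 = 289 + 21632 = 21921$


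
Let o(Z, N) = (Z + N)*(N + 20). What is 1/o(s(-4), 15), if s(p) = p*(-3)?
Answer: 1/945 ≈ 0.0010582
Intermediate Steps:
s(p) = -3*p
o(Z, N) = (20 + N)*(N + Z) (o(Z, N) = (N + Z)*(20 + N) = (20 + N)*(N + Z))
1/o(s(-4), 15) = 1/(15² + 20*15 + 20*(-3*(-4)) + 15*(-3*(-4))) = 1/(225 + 300 + 20*12 + 15*12) = 1/(225 + 300 + 240 + 180) = 1/945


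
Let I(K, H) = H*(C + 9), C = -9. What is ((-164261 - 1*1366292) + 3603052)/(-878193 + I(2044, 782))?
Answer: -690833/292731 ≈ -2.3600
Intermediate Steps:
I(K, H) = 0 (I(K, H) = H*(-9 + 9) = H*0 = 0)
((-164261 - 1*1366292) + 3603052)/(-878193 + I(2044, 782)) = ((-164261 - 1*1366292) + 3603052)/(-878193 + 0) = ((-164261 - 1366292) + 3603052)/(-878193) = (-1530553 + 3603052)*(-1/878193) = 2072499*(-1/878193) = -690833/292731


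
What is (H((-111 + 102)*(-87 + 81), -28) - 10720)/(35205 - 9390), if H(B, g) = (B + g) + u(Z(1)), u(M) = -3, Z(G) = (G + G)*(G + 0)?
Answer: -10697/25815 ≈ -0.41437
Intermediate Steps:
Z(G) = 2*G**2 (Z(G) = (2*G)*G = 2*G**2)
H(B, g) = -3 + B + g (H(B, g) = (B + g) - 3 = -3 + B + g)
(H((-111 + 102)*(-87 + 81), -28) - 10720)/(35205 - 9390) = ((-3 + (-111 + 102)*(-87 + 81) - 28) - 10720)/(35205 - 9390) = ((-3 - 9*(-6) - 28) - 10720)/25815 = ((-3 + 54 - 28) - 10720)*(1/25815) = (23 - 10720)*(1/25815) = -10697*1/25815 = -10697/25815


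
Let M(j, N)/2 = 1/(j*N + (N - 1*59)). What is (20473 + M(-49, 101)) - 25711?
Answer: -25702868/4907 ≈ -5238.0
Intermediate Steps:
M(j, N) = 2/(-59 + N + N*j) (M(j, N) = 2/(j*N + (N - 1*59)) = 2/(N*j + (N - 59)) = 2/(N*j + (-59 + N)) = 2/(-59 + N + N*j))
(20473 + M(-49, 101)) - 25711 = (20473 + 2/(-59 + 101 + 101*(-49))) - 25711 = (20473 + 2/(-59 + 101 - 4949)) - 25711 = (20473 + 2/(-4907)) - 25711 = (20473 + 2*(-1/4907)) - 25711 = (20473 - 2/4907) - 25711 = 100461009/4907 - 25711 = -25702868/4907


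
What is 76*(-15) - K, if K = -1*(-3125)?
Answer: -4265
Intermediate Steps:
K = 3125
76*(-15) - K = 76*(-15) - 1*3125 = -1140 - 3125 = -4265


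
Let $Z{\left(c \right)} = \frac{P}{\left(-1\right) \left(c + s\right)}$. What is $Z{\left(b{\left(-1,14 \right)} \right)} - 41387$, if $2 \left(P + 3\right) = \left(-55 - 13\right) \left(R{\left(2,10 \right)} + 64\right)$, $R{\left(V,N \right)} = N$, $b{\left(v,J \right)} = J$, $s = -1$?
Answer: $- \frac{535512}{13} \approx -41193.0$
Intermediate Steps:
$P = -2519$ ($P = -3 + \frac{\left(-55 - 13\right) \left(10 + 64\right)}{2} = -3 + \frac{\left(-68\right) 74}{2} = -3 + \frac{1}{2} \left(-5032\right) = -3 - 2516 = -2519$)
$Z{\left(c \right)} = - \frac{2519}{1 - c}$ ($Z{\left(c \right)} = - \frac{2519}{\left(-1\right) \left(c - 1\right)} = - \frac{2519}{\left(-1\right) \left(-1 + c\right)} = - \frac{2519}{1 - c}$)
$Z{\left(b{\left(-1,14 \right)} \right)} - 41387 = \frac{2519}{-1 + 14} - 41387 = \frac{2519}{13} - 41387 = - \frac{535512}{13}$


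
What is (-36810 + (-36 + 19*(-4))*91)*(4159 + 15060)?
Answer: -903331438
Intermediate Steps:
(-36810 + (-36 + 19*(-4))*91)*(4159 + 15060) = (-36810 + (-36 - 76)*91)*19219 = (-36810 - 112*91)*19219 = (-36810 - 10192)*19219 = -47002*19219 = -903331438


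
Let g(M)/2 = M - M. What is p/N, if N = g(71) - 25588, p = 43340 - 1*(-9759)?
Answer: -53099/25588 ≈ -2.0752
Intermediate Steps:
g(M) = 0 (g(M) = 2*(M - M) = 2*0 = 0)
p = 53099 (p = 43340 + 9759 = 53099)
N = -25588 (N = 0 - 25588 = -25588)
p/N = 53099/(-25588) = 53099*(-1/25588) = -53099/25588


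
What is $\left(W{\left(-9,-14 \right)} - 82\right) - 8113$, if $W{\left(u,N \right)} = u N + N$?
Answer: $-8083$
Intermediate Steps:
$W{\left(u,N \right)} = N + N u$ ($W{\left(u,N \right)} = N u + N = N + N u$)
$\left(W{\left(-9,-14 \right)} - 82\right) - 8113 = \left(- 14 \left(1 - 9\right) - 82\right) - 8113 = \left(\left(-14\right) \left(-8\right) - 82\right) - 8113 = \left(112 - 82\right) - 8113 = 30 - 8113 = -8083$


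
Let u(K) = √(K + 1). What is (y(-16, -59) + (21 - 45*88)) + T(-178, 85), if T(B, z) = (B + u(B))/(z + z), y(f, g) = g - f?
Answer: -338559/85 + I*√177/170 ≈ -3983.0 + 0.07826*I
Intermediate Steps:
u(K) = √(1 + K)
T(B, z) = (B + √(1 + B))/(2*z) (T(B, z) = (B + √(1 + B))/(z + z) = (B + √(1 + B))/((2*z)) = (B + √(1 + B))*(1/(2*z)) = (B + √(1 + B))/(2*z))
(y(-16, -59) + (21 - 45*88)) + T(-178, 85) = ((-59 - 1*(-16)) + (21 - 45*88)) + (½)*(-178 + √(1 - 178))/85 = ((-59 + 16) + (21 - 3960)) + (½)*(1/85)*(-178 + √(-177)) = (-43 - 3939) + (½)*(1/85)*(-178 + I*√177) = -3982 + (-89/85 + I*√177/170) = -338559/85 + I*√177/170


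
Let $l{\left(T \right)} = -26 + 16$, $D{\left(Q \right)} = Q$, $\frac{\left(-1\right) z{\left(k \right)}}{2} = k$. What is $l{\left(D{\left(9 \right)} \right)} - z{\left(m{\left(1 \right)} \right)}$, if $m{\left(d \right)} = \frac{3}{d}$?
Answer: $-4$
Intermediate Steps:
$z{\left(k \right)} = - 2 k$
$l{\left(T \right)} = -10$
$l{\left(D{\left(9 \right)} \right)} - z{\left(m{\left(1 \right)} \right)} = -10 - - 2 \cdot \frac{3}{1} = -10 - - 2 \cdot 3 \cdot 1 = -10 - \left(-2\right) 3 = -10 - -6 = -10 + 6 = -4$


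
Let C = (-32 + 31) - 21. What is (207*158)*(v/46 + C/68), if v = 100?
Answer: 1028817/17 ≈ 60519.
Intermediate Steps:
C = -22 (C = -1 - 21 = -22)
(207*158)*(v/46 + C/68) = (207*158)*(100/46 - 22/68) = 32706*(100*(1/46) - 22*1/68) = 32706*(50/23 - 11/34) = 32706*(1447/782) = 1028817/17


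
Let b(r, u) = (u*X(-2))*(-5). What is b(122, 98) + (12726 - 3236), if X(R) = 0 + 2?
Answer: 8510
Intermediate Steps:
X(R) = 2
b(r, u) = -10*u (b(r, u) = (u*2)*(-5) = (2*u)*(-5) = -10*u)
b(122, 98) + (12726 - 3236) = -10*98 + (12726 - 3236) = -980 + 9490 = 8510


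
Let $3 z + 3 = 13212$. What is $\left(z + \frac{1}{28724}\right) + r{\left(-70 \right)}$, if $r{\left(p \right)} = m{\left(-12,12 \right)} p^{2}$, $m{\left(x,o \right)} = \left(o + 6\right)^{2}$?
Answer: $\frac{45728694173}{28724} \approx 1.592 \cdot 10^{6}$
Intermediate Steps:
$m{\left(x,o \right)} = \left(6 + o\right)^{2}$
$z = 4403$ ($z = -1 + \frac{1}{3} \cdot 13212 = -1 + 4404 = 4403$)
$r{\left(p \right)} = 324 p^{2}$ ($r{\left(p \right)} = \left(6 + 12\right)^{2} p^{2} = 18^{2} p^{2} = 324 p^{2}$)
$\left(z + \frac{1}{28724}\right) + r{\left(-70 \right)} = \left(4403 + \frac{1}{28724}\right) + 324 \left(-70\right)^{2} = \left(4403 + \frac{1}{28724}\right) + 324 \cdot 4900 = \frac{126471773}{28724} + 1587600 = \frac{45728694173}{28724}$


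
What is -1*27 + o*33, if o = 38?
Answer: 1227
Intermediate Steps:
-1*27 + o*33 = -1*27 + 38*33 = -27 + 1254 = 1227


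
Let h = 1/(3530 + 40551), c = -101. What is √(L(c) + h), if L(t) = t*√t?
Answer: √(44081 - 196256590661*I*√101)/44081 ≈ 22.528 - 22.528*I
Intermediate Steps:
h = 1/44081 ≈ 2.2686e-5
L(t) = t^(3/2)
√(L(c) + h) = √((-101)^(3/2) + 1/44081) = √(-101*I*√101 + 1/44081) = √(1/44081 - 101*I*√101)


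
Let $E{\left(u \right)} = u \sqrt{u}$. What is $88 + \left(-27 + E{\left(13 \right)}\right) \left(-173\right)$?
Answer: $4759 - 2249 \sqrt{13} \approx -3349.9$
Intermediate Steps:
$E{\left(u \right)} = u^{\frac{3}{2}}$
$88 + \left(-27 + E{\left(13 \right)}\right) \left(-173\right) = 88 + \left(-27 + 13^{\frac{3}{2}}\right) \left(-173\right) = 88 + \left(-27 + 13 \sqrt{13}\right) \left(-173\right) = 88 + \left(4671 - 2249 \sqrt{13}\right) = 4759 - 2249 \sqrt{13}$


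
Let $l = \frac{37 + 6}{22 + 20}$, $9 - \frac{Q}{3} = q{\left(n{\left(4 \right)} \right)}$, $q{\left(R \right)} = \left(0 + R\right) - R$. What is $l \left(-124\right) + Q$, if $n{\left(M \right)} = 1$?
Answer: $- \frac{2099}{21} \approx -99.952$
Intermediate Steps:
$q{\left(R \right)} = 0$ ($q{\left(R \right)} = R - R = 0$)
$Q = 27$ ($Q = 27 - 0 = 27 + 0 = 27$)
$l = \frac{43}{42} \approx 1.0238$
$l \left(-124\right) + Q = \frac{43}{42} \left(-124\right) + 27 = - \frac{2666}{21} + 27 = - \frac{2099}{21}$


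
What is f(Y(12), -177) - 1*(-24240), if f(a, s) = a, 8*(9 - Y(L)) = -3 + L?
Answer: 193983/8 ≈ 24248.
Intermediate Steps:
Y(L) = 75/8 - L/8 (Y(L) = 9 - (-3 + L)/8 = 9 + (3/8 - L/8) = 75/8 - L/8)
f(Y(12), -177) - 1*(-24240) = (75/8 - ⅛*12) - 1*(-24240) = (75/8 - 3/2) + 24240 = 63/8 + 24240 = 193983/8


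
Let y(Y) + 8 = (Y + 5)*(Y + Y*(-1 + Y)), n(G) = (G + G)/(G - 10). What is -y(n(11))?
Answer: -13060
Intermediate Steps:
n(G) = 2*G/(-10 + G) (n(G) = (2*G)/(-10 + G) = 2*G/(-10 + G))
y(Y) = -8 + (5 + Y)*(Y + Y*(-1 + Y)) (y(Y) = -8 + (Y + 5)*(Y + Y*(-1 + Y)) = -8 + (5 + Y)*(Y + Y*(-1 + Y)))
-y(n(11)) = -(-8 + (2*11/(-10 + 11))³ + 5*(2*11/(-10 + 11))²) = -(-8 + (2*11/1)³ + 5*(2*11/1)²) = -(-8 + (2*11*1)³ + 5*(2*11*1)²) = -(-8 + 22³ + 5*22²) = -(-8 + 10648 + 5*484) = -(-8 + 10648 + 2420) = -1*13060 = -13060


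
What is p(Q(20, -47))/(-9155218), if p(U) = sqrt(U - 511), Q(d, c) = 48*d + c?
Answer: -sqrt(402)/9155218 ≈ -2.1900e-6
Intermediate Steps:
Q(d, c) = c + 48*d
p(U) = sqrt(-511 + U)
p(Q(20, -47))/(-9155218) = sqrt(-511 + (-47 + 48*20))/(-9155218) = sqrt(-511 + (-47 + 960))*(-1/9155218) = sqrt(-511 + 913)*(-1/9155218) = sqrt(402)*(-1/9155218) = -sqrt(402)/9155218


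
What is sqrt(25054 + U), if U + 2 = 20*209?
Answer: 12*sqrt(203) ≈ 170.97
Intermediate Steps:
U = 4178 (U = -2 + 20*209 = -2 + 4180 = 4178)
sqrt(25054 + U) = sqrt(25054 + 4178) = sqrt(29232) = 12*sqrt(203)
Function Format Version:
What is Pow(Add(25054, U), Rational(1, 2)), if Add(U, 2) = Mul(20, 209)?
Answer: Mul(12, Pow(203, Rational(1, 2))) ≈ 170.97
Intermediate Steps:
U = 4178 (U = Add(-2, Mul(20, 209)) = Add(-2, 4180) = 4178)
Pow(Add(25054, U), Rational(1, 2)) = Pow(Add(25054, 4178), Rational(1, 2)) = Pow(29232, Rational(1, 2)) = Mul(12, Pow(203, Rational(1, 2)))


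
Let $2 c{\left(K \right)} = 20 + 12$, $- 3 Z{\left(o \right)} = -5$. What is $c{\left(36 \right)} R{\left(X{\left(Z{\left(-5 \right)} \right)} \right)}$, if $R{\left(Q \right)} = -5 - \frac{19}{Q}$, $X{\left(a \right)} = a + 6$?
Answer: $- \frac{2752}{23} \approx -119.65$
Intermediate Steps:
$Z{\left(o \right)} = \frac{5}{3}$ ($Z{\left(o \right)} = \left(- \frac{1}{3}\right) \left(-5\right) = \frac{5}{3}$)
$X{\left(a \right)} = 6 + a$
$c{\left(K \right)} = 16$ ($c{\left(K \right)} = \frac{20 + 12}{2} = \frac{1}{2} \cdot 32 = 16$)
$c{\left(36 \right)} R{\left(X{\left(Z{\left(-5 \right)} \right)} \right)} = 16 \left(-5 - \frac{19}{6 + \frac{5}{3}}\right) = 16 \left(-5 - \frac{19}{\frac{23}{3}}\right) = 16 \left(-5 - \frac{57}{23}\right) = 16 \left(- \frac{172}{23}\right) = - \frac{2752}{23}$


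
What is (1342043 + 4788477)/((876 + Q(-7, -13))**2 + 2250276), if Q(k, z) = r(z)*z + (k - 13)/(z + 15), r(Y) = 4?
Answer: 766315/364109 ≈ 2.1046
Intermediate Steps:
Q(k, z) = 4*z + (-13 + k)/(15 + z) (Q(k, z) = 4*z + (k - 13)/(z + 15) = 4*z + (-13 + k)/(15 + z))
(1342043 + 4788477)/((876 + Q(-7, -13))**2 + 2250276) = (1342043 + 4788477)/((876 + (-13 - 7 + 4*(-13)**2 + 60*(-13))/(15 - 13))**2 + 2250276) = 6130520/((876 + (-13 - 7 + 4*169 - 780)/2)**2 + 2250276) = 6130520/((876 + (-13 - 7 + 676 - 780)/2)**2 + 2250276) = 6130520/((876 + (1/2)*(-124))**2 + 2250276) = 6130520/((876 - 62)**2 + 2250276) = 6130520/(814**2 + 2250276) = 6130520/(662596 + 2250276) = 6130520/2912872 = 6130520*(1/2912872) = 766315/364109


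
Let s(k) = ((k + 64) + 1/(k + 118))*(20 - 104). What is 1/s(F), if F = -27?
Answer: -13/40416 ≈ -0.00032165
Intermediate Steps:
s(k) = -5376 - 84*k - 84/(118 + k) (s(k) = ((64 + k) + 1/(118 + k))*(-84) = (64 + k + 1/(118 + k))*(-84) = -5376 - 84*k - 84/(118 + k))
1/s(F) = 1/(84*(-7553 - 1*(-27)**2 - 182*(-27))/(118 - 27)) = 1/(84*(-7553 - 1*729 + 4914)/91) = 1/(84*(1/91)*(-7553 - 729 + 4914)) = 1/(84*(1/91)*(-3368)) = 1/(-40416/13) = -13/40416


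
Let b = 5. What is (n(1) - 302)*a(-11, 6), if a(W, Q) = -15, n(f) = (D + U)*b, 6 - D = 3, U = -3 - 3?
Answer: 4755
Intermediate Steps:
U = -6
D = 3 (D = 6 - 1*3 = 6 - 3 = 3)
n(f) = -15 (n(f) = (3 - 6)*5 = -3*5 = -15)
(n(1) - 302)*a(-11, 6) = (-15 - 302)*(-15) = -317*(-15) = 4755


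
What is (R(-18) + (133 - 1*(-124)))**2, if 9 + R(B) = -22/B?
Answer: 5031049/81 ≈ 62112.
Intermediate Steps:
R(B) = -9 - 22/B
(R(-18) + (133 - 1*(-124)))**2 = ((-9 - 22/(-18)) + (133 - 1*(-124)))**2 = ((-9 - 22*(-1/18)) + (133 + 124))**2 = ((-9 + 11/9) + 257)**2 = (-70/9 + 257)**2 = (2243/9)**2 = 5031049/81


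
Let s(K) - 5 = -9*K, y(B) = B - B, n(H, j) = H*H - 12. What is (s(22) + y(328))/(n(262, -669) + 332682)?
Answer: -193/401314 ≈ -0.00048092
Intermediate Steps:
n(H, j) = -12 + H² (n(H, j) = H² - 12 = -12 + H²)
y(B) = 0
s(K) = 5 - 9*K
(s(22) + y(328))/(n(262, -669) + 332682) = ((5 - 9*22) + 0)/((-12 + 262²) + 332682) = ((5 - 198) + 0)/((-12 + 68644) + 332682) = (-193 + 0)/(68632 + 332682) = -193/401314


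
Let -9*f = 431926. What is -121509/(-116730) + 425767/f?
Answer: -10967087246/1400520055 ≈ -7.8307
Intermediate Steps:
f = -431926/9 (f = -⅑*431926 = -431926/9 ≈ -47992.)
-121509/(-116730) + 425767/f = -121509/(-116730) + 425767/(-431926/9) = -121509*(-1/116730) + 425767*(-9/431926) = 13501/12970 - 3831903/431926 = -10967087246/1400520055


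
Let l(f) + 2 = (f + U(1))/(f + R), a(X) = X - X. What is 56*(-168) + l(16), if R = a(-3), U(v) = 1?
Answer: -150543/16 ≈ -9408.9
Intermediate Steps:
a(X) = 0
R = 0
l(f) = -2 + (1 + f)/f (l(f) = -2 + (f + 1)/(f + 0) = -2 + (1 + f)/f)
56*(-168) + l(16) = 56*(-168) + (1 - 1*16)/16 = -9408 + (1 - 16)/16 = -9408 + (1/16)*(-15) = -9408 - 15/16 = -150543/16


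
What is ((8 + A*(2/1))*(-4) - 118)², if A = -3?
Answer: 15876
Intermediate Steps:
((8 + A*(2/1))*(-4) - 118)² = ((8 - 6/1)*(-4) - 118)² = ((8 - 6)*(-4) - 118)² = (2*(-4) - 118)² = (-8 - 118)² = (-126)² = 15876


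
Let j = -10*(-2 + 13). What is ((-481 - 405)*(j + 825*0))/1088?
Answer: 24365/272 ≈ 89.577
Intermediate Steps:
j = -110 (j = -10*11 = -110)
((-481 - 405)*(j + 825*0))/1088 = ((-481 - 405)*(-110 + 825*0))/1088 = -886*(-110 + 0)*(1/1088) = -886*(-110)*(1/1088) = 97460*(1/1088) = 24365/272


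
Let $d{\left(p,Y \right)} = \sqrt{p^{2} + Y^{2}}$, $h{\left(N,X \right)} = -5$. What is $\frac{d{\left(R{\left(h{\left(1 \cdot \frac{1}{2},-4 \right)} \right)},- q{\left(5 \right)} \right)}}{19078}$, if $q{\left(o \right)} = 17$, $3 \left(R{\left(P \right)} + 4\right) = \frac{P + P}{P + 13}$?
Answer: $\frac{5 \sqrt{1777}}{228936} \approx 0.00092066$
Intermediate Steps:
$R{\left(P \right)} = -4 + \frac{2 P}{3 \left(13 + P\right)}$ ($R{\left(P \right)} = -4 + \frac{\left(P + P\right) \frac{1}{P + 13}}{3} = -4 + \frac{2 P \frac{1}{13 + P}}{3} = -4 + \frac{2 P}{3 \left(13 + P\right)}$)
$d{\left(p,Y \right)} = \sqrt{Y^{2} + p^{2}}$
$\frac{d{\left(R{\left(h{\left(1 \cdot \frac{1}{2},-4 \right)} \right)},- q{\left(5 \right)} \right)}}{19078} = \frac{\sqrt{\left(\left(-1\right) 17\right)^{2} + \left(\frac{2 \left(-78 - -25\right)}{3 \left(13 - 5\right)}\right)^{2}}}{19078} = \sqrt{\left(-17\right)^{2} + \left(\frac{2 \left(-78 + 25\right)}{3 \cdot 8}\right)^{2}} \cdot \frac{1}{19078} = \sqrt{289 + \left(\frac{2}{3} \cdot \frac{1}{8} \left(-53\right)\right)^{2}} \cdot \frac{1}{19078} = \sqrt{289 + \left(- \frac{53}{12}\right)^{2}} \cdot \frac{1}{19078} = \sqrt{289 + \frac{2809}{144}} \cdot \frac{1}{19078} = \sqrt{\frac{44425}{144}} \cdot \frac{1}{19078} = \frac{5 \sqrt{1777}}{12} \cdot \frac{1}{19078} = \frac{5 \sqrt{1777}}{228936}$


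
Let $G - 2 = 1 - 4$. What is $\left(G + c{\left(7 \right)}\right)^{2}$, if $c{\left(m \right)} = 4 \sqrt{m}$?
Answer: $113 - 8 \sqrt{7} \approx 91.834$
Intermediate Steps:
$G = -1$ ($G = 2 + \left(1 - 4\right) = 2 - 3 = -1$)
$\left(G + c{\left(7 \right)}\right)^{2} = \left(-1 + 4 \sqrt{7}\right)^{2}$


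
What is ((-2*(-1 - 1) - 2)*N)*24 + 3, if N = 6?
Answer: 291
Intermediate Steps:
((-2*(-1 - 1) - 2)*N)*24 + 3 = ((-2*(-1 - 1) - 2)*6)*24 + 3 = ((-2*(-2) - 2)*6)*24 + 3 = ((4 - 2)*6)*24 + 3 = (2*6)*24 + 3 = 12*24 + 3 = 288 + 3 = 291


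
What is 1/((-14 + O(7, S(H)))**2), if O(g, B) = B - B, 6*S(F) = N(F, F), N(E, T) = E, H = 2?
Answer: 1/196 ≈ 0.0051020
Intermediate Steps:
S(F) = F/6
O(g, B) = 0
1/((-14 + O(7, S(H)))**2) = 1/((-14 + 0)**2) = 1/((-14)**2) = 1/196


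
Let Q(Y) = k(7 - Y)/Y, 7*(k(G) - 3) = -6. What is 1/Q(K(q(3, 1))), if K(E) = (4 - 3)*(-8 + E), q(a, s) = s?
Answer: -49/15 ≈ -3.2667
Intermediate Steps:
k(G) = 15/7 (k(G) = 3 + (⅐)*(-6) = 3 - 6/7 = 15/7)
K(E) = -8 + E (K(E) = 1*(-8 + E) = -8 + E)
Q(Y) = 15/(7*Y)
1/Q(K(q(3, 1))) = 1/(15/(7*(-8 + 1))) = 1/((15/7)/(-7)) = 1/((15/7)*(-⅐)) = 1/(-15/49) = -49/15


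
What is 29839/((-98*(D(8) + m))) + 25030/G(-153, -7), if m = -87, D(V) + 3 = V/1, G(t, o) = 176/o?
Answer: -175341987/176792 ≈ -991.80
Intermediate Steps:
D(V) = -3 + V (D(V) = -3 + V/1 = -3 + V*1 = -3 + V)
29839/((-98*(D(8) + m))) + 25030/G(-153, -7) = 29839/((-98*((-3 + 8) - 87))) + 25030/((176/(-7))) = 29839/((-98*(5 - 87))) + 25030/((176*(-⅐))) = 29839/((-98*(-82))) + 25030/(-176/7) = 29839/8036 + 25030*(-7/176) = 29839*(1/8036) - 87605/88 = 29839/8036 - 87605/88 = -175341987/176792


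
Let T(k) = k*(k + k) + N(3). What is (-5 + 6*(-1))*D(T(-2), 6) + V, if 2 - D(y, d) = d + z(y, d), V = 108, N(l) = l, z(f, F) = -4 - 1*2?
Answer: 86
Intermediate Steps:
z(f, F) = -6 (z(f, F) = -4 - 2 = -6)
T(k) = 3 + 2*k² (T(k) = k*(k + k) + 3 = k*(2*k) + 3 = 2*k² + 3 = 3 + 2*k²)
D(y, d) = 8 - d (D(y, d) = 2 - (d - 6) = 2 - (-6 + d) = 2 + (6 - d) = 8 - d)
(-5 + 6*(-1))*D(T(-2), 6) + V = (-5 + 6*(-1))*(8 - 1*6) + 108 = (-5 - 6)*(8 - 6) + 108 = -11*2 + 108 = -22 + 108 = 86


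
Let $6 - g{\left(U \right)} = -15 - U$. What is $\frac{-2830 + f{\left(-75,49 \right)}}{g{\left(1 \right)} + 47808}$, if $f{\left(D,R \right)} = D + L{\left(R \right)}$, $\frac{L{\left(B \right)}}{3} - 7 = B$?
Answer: $- \frac{2737}{47830} \approx -0.057223$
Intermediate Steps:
$L{\left(B \right)} = 21 + 3 B$
$g{\left(U \right)} = 21 + U$ ($g{\left(U \right)} = 6 - \left(-15 - U\right) = 6 + \left(15 + U\right) = 21 + U$)
$f{\left(D,R \right)} = 21 + D + 3 R$ ($f{\left(D,R \right)} = D + \left(21 + 3 R\right) = 21 + D + 3 R$)
$\frac{-2830 + f{\left(-75,49 \right)}}{g{\left(1 \right)} + 47808} = \frac{-2830 + \left(21 - 75 + 3 \cdot 49\right)}{\left(21 + 1\right) + 47808} = \frac{-2830 + \left(21 - 75 + 147\right)}{22 + 47808} = \frac{-2830 + 93}{47830} = \left(-2737\right) \frac{1}{47830} = - \frac{2737}{47830}$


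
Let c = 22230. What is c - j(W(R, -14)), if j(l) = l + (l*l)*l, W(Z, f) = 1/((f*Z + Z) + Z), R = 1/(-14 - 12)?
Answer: 4799015/216 ≈ 22218.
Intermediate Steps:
R = -1/26 (R = 1/(-26) = -1/26 ≈ -0.038462)
W(Z, f) = 1/(2*Z + Z*f) (W(Z, f) = 1/((Z*f + Z) + Z) = 1/((Z + Z*f) + Z) = 1/(2*Z + Z*f))
j(l) = l + l**3 (j(l) = l + l**2*l = l + l**3)
c - j(W(R, -14)) = 22230 - (1/((-1/26)*(2 - 14)) + (1/((-1/26)*(2 - 14)))**3) = 22230 - (-26/(-12) + (-26/(-12))**3) = 22230 - (-26*(-1/12) + (-26*(-1/12))**3) = 22230 - (13/6 + (13/6)**3) = 22230 - (13/6 + 2197/216) = 22230 - 1*2665/216 = 22230 - 2665/216 = 4799015/216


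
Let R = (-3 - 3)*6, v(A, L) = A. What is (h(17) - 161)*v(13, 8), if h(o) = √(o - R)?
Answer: -2093 + 13*√53 ≈ -1998.4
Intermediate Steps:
R = -36 (R = -6*6 = -36)
h(o) = √(36 + o) (h(o) = √(o - 1*(-36)) = √(o + 36) = √(36 + o))
(h(17) - 161)*v(13, 8) = (√(36 + 17) - 161)*13 = (√53 - 161)*13 = (-161 + √53)*13 = -2093 + 13*√53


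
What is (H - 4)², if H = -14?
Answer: 324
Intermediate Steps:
(H - 4)² = (-14 - 4)² = (-18)² = 324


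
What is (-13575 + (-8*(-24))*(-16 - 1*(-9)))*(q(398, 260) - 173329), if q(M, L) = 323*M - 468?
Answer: 674980317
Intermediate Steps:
q(M, L) = -468 + 323*M
(-13575 + (-8*(-24))*(-16 - 1*(-9)))*(q(398, 260) - 173329) = (-13575 + (-8*(-24))*(-16 - 1*(-9)))*((-468 + 323*398) - 173329) = (-13575 + 192*(-16 + 9))*((-468 + 128554) - 173329) = (-13575 + 192*(-7))*(128086 - 173329) = (-13575 - 1344)*(-45243) = -14919*(-45243) = 674980317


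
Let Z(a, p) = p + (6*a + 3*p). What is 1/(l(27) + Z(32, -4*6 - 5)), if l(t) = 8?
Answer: 1/84 ≈ 0.011905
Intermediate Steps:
Z(a, p) = 4*p + 6*a (Z(a, p) = p + (3*p + 6*a) = 4*p + 6*a)
1/(l(27) + Z(32, -4*6 - 5)) = 1/(8 + (4*(-4*6 - 5) + 6*32)) = 1/(8 + (4*(-24 - 5) + 192)) = 1/(8 + (4*(-29) + 192)) = 1/(8 + (-116 + 192)) = 1/(8 + 76) = 1/84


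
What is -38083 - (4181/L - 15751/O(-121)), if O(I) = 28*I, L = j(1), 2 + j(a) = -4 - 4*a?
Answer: -638122161/16940 ≈ -37670.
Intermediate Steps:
j(a) = -6 - 4*a (j(a) = -2 + (-4 - 4*a) = -6 - 4*a)
L = -10 (L = -6 - 4*1 = -6 - 4 = -10)
-38083 - (4181/L - 15751/O(-121)) = -38083 - (4181/(-10) - 15751/(28*(-121))) = -38083 - (4181*(-⅒) - 15751/(-3388)) = -38083 - (-4181/10 - 15751*(-1/3388)) = -38083 - (-4181/10 + 15751/3388) = -38083 - 1*(-7003859/16940) = -38083 + 7003859/16940 = -638122161/16940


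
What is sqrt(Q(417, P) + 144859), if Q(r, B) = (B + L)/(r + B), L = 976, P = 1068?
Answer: sqrt(35494413735)/495 ≈ 380.61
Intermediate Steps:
Q(r, B) = (976 + B)/(B + r) (Q(r, B) = (B + 976)/(r + B) = (976 + B)/(B + r))
sqrt(Q(417, P) + 144859) = sqrt((976 + 1068)/(1068 + 417) + 144859) = sqrt(2044/1485 + 144859) = sqrt(215117659/1485) = sqrt(35494413735)/495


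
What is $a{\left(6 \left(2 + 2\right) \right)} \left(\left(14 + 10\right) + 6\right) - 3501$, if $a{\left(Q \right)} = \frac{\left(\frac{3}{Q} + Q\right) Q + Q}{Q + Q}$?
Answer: $- \frac{24993}{8} \approx -3124.1$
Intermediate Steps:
$a{\left(Q \right)} = \frac{Q + Q \left(Q + \frac{3}{Q}\right)}{2 Q}$ ($a{\left(Q \right)} = \frac{\left(Q + \frac{3}{Q}\right) Q + Q}{2 Q} = \left(Q \left(Q + \frac{3}{Q}\right) + Q\right) \frac{1}{2 Q} = \left(Q + Q \left(Q + \frac{3}{Q}\right)\right) \frac{1}{2 Q} = \frac{Q + Q \left(Q + \frac{3}{Q}\right)}{2 Q}$)
$a{\left(6 \left(2 + 2\right) \right)} \left(\left(14 + 10\right) + 6\right) - 3501 = \frac{3 + 6 \left(2 + 2\right) \left(1 + 6 \left(2 + 2\right)\right)}{2 \cdot 6 \left(2 + 2\right)} \left(\left(14 + 10\right) + 6\right) - 3501 = \frac{3 + 6 \cdot 4 \left(1 + 6 \cdot 4\right)}{2 \cdot 6 \cdot 4} \left(24 + 6\right) - 3501 = \frac{3 + 24 \left(1 + 24\right)}{2 \cdot 24} \cdot 30 - 3501 = \frac{1}{2} \cdot \frac{1}{24} \left(3 + 24 \cdot 25\right) 30 - 3501 = \frac{1}{2} \cdot \frac{1}{24} \left(3 + 600\right) 30 - 3501 = \frac{1}{2} \cdot \frac{1}{24} \cdot 603 \cdot 30 - 3501 = \frac{201}{16} \cdot 30 - 3501 = \frac{3015}{8} - 3501 = - \frac{24993}{8}$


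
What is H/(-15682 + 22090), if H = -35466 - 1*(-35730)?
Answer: 11/267 ≈ 0.041198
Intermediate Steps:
H = 264 (H = -35466 + 35730 = 264)
H/(-15682 + 22090) = 264/(-15682 + 22090) = 264/6408 = 264*(1/6408) = 11/267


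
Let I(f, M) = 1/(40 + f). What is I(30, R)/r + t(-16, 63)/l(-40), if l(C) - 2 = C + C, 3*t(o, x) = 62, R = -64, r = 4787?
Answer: -10387673/39205530 ≈ -0.26495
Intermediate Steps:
t(o, x) = 62/3 (t(o, x) = (1/3)*62 = 62/3)
l(C) = 2 + 2*C (l(C) = 2 + (C + C) = 2 + 2*C)
I(30, R)/r + t(-16, 63)/l(-40) = 1/((40 + 30)*4787) + 62/(3*(2 + 2*(-40))) = (1/4787)/70 + 62/(3*(2 - 80)) = (1/70)*(1/4787) + (62/3)/(-78) = 1/335090 + (62/3)*(-1/78) = 1/335090 - 31/117 = -10387673/39205530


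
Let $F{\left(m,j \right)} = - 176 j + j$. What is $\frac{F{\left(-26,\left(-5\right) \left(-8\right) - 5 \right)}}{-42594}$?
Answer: $\frac{6125}{42594} \approx 0.1438$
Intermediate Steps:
$F{\left(m,j \right)} = - 175 j$
$\frac{F{\left(-26,\left(-5\right) \left(-8\right) - 5 \right)}}{-42594} = \frac{\left(-175\right) \left(\left(-5\right) \left(-8\right) - 5\right)}{-42594} = - 175 \left(40 - 5\right) \left(- \frac{1}{42594}\right) = \left(-175\right) 35 \left(- \frac{1}{42594}\right) = \left(-6125\right) \left(- \frac{1}{42594}\right) = \frac{6125}{42594}$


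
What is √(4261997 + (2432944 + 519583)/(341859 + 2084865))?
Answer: √697190616728170195/404454 ≈ 2064.5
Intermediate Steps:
√(4261997 + (2432944 + 519583)/(341859 + 2084865)) = √(4261997 + 2952527/2426724) = √(10342693360355/2426724) = √697190616728170195/404454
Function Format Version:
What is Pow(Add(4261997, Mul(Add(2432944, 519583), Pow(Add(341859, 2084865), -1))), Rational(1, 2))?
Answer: Mul(Rational(1, 404454), Pow(697190616728170195, Rational(1, 2))) ≈ 2064.5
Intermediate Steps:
Pow(Add(4261997, Mul(Add(2432944, 519583), Pow(Add(341859, 2084865), -1))), Rational(1, 2)) = Pow(Add(4261997, Mul(2952527, Pow(2426724, -1))), Rational(1, 2)) = Pow(Add(4261997, Mul(2952527, Rational(1, 2426724))), Rational(1, 2)) = Pow(Add(4261997, Rational(2952527, 2426724)), Rational(1, 2)) = Pow(Rational(10342693360355, 2426724), Rational(1, 2)) = Mul(Rational(1, 404454), Pow(697190616728170195, Rational(1, 2)))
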